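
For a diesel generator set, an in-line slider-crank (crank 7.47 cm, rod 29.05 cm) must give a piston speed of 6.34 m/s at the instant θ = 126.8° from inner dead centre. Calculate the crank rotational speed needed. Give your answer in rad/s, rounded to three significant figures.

126

For an in-line slider-crank, |v_piston| = rω|sinθ|·[1 + r cosθ/√(L² − r² sin²θ)].
With r = 0.0747 m, L = 0.2905 m, θ = 126.8°: the bracketed kinematic factor |dx/dθ| = 0.050399 m.
ω = v/|dx/dθ| = 6.34/0.050399 = 125.8 rad/s.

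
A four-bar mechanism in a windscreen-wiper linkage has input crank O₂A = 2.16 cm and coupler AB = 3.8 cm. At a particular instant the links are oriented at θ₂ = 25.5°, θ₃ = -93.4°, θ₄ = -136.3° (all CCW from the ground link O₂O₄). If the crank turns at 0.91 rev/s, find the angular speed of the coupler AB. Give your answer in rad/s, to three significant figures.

1.49

ω₂ = 5.718 rad/s (from 0.91 rev/s).
Differentiating the loop-closure r₂e^{iθ₂}+r₃e^{iθ₃}=r₁+r₄e^{iθ₄} gives r₂ω₂e^{iθ₂}+r₃ω₃e^{iθ₃}=r₄ω₄e^{iθ₄}.
Eliminating the other unknown: ω₃ = r₂ω₂ sin(θ₄−θ₂) / [r₃ sin(θ₃−θ₄)].
Numerator sine = -0.31233; denominator sine = +0.68072.
Result = 0.0216·5.718·(-0.31233) / (0.038·(+0.68072)) = -1.4912 rad/s; magnitude 1.4912 rad/s.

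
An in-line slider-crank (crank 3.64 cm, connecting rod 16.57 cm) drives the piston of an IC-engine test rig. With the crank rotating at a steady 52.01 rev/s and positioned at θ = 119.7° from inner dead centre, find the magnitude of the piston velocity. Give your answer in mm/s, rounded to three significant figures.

9190

ω = 2π·52 = 326.8 rad/s
For an in-line slider-crank, x = r cosθ + √(L² − r² sin²θ), so v = −rω sinθ·[1 + r cosθ/√(L² − r² sin²θ)].
With r = 0.0364 m, L = 0.1657 m, θ = 119.7°: √(L² − r² sin²θ) = 0.16266 m.
v = −0.0364·326.8·0.86863·[1 + 0.0364·-0.49546/0.16266] = -9.1868 m/s.
|v| = 9.1868 m/s = 9186.8 mm/s.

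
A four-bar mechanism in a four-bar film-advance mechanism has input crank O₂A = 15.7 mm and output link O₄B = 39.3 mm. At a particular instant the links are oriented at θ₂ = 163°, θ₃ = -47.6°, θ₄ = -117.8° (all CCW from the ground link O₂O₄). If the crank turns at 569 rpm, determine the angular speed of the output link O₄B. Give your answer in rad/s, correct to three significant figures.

12.9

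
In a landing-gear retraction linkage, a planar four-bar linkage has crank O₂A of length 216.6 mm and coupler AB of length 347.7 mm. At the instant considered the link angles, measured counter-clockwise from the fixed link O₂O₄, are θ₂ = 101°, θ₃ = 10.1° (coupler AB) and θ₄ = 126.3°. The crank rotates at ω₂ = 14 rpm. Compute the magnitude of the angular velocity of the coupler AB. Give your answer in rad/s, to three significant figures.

ω₂ = 1.466 rad/s (from 14 rpm).
Differentiating the loop-closure r₂e^{iθ₂}+r₃e^{iθ₃}=r₁+r₄e^{iθ₄} gives r₂ω₂e^{iθ₂}+r₃ω₃e^{iθ₃}=r₄ω₄e^{iθ₄}.
Eliminating the other unknown: ω₃ = r₂ω₂ sin(θ₄−θ₂) / [r₃ sin(θ₃−θ₄)].
Numerator sine = +0.42736; denominator sine = -0.89726.
Result = 0.2166·1.466·(+0.42736) / (0.3477·(-0.89726)) = -0.435 rad/s; magnitude 0.435 rad/s.

0.435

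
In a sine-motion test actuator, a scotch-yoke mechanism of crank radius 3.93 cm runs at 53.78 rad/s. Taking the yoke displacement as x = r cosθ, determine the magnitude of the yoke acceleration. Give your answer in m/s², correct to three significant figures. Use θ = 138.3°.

84.9

ω = 53.78 rad/s
x = r cosθ ⇒ ẍ = −rω² cosθ (ω constant).
|a| = rω²|cosθ| = 0.0393·(53.78)²·|cos 138.3°| = 84.868 m/s².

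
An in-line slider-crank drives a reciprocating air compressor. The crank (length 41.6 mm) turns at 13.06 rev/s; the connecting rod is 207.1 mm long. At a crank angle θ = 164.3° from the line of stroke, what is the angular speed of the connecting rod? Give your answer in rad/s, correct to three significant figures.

15.9

ω = 82.06 rad/s (converted from 13.06 rev/s).
The rod makes angle φ with the slider axis where L sinφ = r sinθ; differentiating, L cosφ·φ̇ = r ω cosθ.
L cosφ = √(L² − r² sin²θ) = 0.20679 m.
|ω_rod| = r ω |cosθ| / √(L² − r² sin²θ) = 0.0416·82.06·0.96269/0.20679 = 15.892 rad/s.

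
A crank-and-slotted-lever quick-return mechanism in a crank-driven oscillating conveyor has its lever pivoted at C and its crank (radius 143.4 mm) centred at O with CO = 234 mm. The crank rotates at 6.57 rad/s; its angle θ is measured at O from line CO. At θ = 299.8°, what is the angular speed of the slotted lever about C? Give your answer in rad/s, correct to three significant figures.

ω = 6.57 rad/s
Crank pin A relative to C: A = (d + r cosθ, r sinθ); lever angle φ = atan2(r sinθ, d + r cosθ).
Differentiating tanφ: φ̇ = rω(d cosθ + r)/(d² + r² + 2dr cosθ).
d² + r² + 2dr cosθ = |CA|² = 0.108672 m²;  d cosθ + r = +0.25969 m.
|ω_lever| = |0.1434·6.57·+0.25969| / 0.108672 = 2.2514 rad/s.

2.25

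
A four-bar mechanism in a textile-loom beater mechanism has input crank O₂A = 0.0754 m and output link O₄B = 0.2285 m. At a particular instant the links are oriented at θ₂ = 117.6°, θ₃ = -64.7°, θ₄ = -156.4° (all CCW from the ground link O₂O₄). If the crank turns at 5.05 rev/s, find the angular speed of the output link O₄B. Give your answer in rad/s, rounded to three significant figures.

0.420

ω₂ = 31.73 rad/s (from 5.05 rev/s).
Differentiating the loop-closure r₂e^{iθ₂}+r₃e^{iθ₃}=r₁+r₄e^{iθ₄} gives r₂ω₂e^{iθ₂}+r₃ω₃e^{iθ₃}=r₄ω₄e^{iθ₄}.
Eliminating the other unknown: ω₄ = r₂ω₂ sin(θ₂−θ₃) / [r₄ sin(θ₄−θ₃)].
Numerator sine = -0.04013; denominator sine = -0.99956.
Result = 0.0754·31.73·(-0.04013) / (0.2285·(-0.99956)) = +0.42037 rad/s; magnitude 0.42037 rad/s.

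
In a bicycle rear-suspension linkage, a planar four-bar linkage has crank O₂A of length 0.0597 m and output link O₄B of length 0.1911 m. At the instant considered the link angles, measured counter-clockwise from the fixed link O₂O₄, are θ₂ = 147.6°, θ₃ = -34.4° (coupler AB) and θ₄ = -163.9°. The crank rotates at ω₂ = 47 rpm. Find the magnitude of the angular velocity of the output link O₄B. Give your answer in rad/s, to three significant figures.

ω₂ = 4.922 rad/s (from 47 rpm).
Differentiating the loop-closure r₂e^{iθ₂}+r₃e^{iθ₃}=r₁+r₄e^{iθ₄} gives r₂ω₂e^{iθ₂}+r₃ω₃e^{iθ₃}=r₄ω₄e^{iθ₄}.
Eliminating the other unknown: ω₄ = r₂ω₂ sin(θ₂−θ₃) / [r₄ sin(θ₄−θ₃)].
Numerator sine = -0.03490; denominator sine = -0.77162.
Result = 0.0597·4.922·(-0.03490) / (0.1911·(-0.77162)) = +0.069543 rad/s; magnitude 0.069543 rad/s.

0.0695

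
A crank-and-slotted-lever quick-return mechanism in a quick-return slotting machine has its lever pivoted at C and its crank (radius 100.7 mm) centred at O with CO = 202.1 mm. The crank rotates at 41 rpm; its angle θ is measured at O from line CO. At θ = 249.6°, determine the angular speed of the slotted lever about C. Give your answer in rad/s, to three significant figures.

0.355

ω = 4.294 rad/s (from 41 rpm).
Crank pin A relative to C: A = (d + r cosθ, r sinθ); lever angle φ = atan2(r sinθ, d + r cosθ).
Differentiating tanφ: φ̇ = rω(d cosθ + r)/(d² + r² + 2dr cosθ).
d² + r² + 2dr cosθ = |CA|² = 0.036797 m²;  d cosθ + r = +0.030254 m.
|ω_lever| = |0.1007·4.294·+0.030254| / 0.036797 = 0.35547 rad/s.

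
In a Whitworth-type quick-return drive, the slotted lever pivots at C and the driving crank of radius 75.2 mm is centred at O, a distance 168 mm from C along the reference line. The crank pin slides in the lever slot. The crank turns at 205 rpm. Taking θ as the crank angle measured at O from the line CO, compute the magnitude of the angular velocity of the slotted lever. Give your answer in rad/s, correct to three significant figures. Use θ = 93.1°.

ω = 21.47 rad/s (from 205 rpm).
Crank pin A relative to C: A = (d + r cosθ, r sinθ); lever angle φ = atan2(r sinθ, d + r cosθ).
Differentiating tanφ: φ̇ = rω(d cosθ + r)/(d² + r² + 2dr cosθ).
d² + r² + 2dr cosθ = |CA|² = 0.0325126 m²;  d cosθ + r = +0.066115 m.
|ω_lever| = |0.0752·21.47·+0.066115| / 0.0325126 = 3.2828 rad/s.

3.28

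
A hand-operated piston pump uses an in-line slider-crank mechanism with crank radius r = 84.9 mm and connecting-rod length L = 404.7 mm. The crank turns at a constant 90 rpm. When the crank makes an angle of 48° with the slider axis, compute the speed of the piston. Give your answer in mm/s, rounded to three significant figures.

679

ω = 2π·90/60 = 9.425 rad/s
For an in-line slider-crank, x = r cosθ + √(L² − r² sin²θ), so v = −rω sinθ·[1 + r cosθ/√(L² − r² sin²θ)].
With r = 0.0849 m, L = 0.4047 m, θ = 48°: √(L² − r² sin²θ) = 0.39975 m.
v = −0.0849·9.425·0.74314·[1 + 0.0849·0.66913/0.39975] = -0.67914 m/s.
|v| = 0.67914 m/s = 679.14 mm/s.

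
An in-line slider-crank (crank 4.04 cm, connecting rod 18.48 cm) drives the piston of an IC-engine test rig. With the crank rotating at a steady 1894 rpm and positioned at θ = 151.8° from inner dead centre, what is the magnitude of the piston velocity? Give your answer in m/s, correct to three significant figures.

ω = 2π·1894/60 = 198.3 rad/s
For an in-line slider-crank, x = r cosθ + √(L² − r² sin²θ), so v = −rω sinθ·[1 + r cosθ/√(L² − r² sin²θ)].
With r = 0.0404 m, L = 0.1848 m, θ = 151.8°: √(L² − r² sin²θ) = 0.18381 m.
v = −0.0404·198.3·0.47255·[1 + 0.0404·-0.88130/0.18381] = -3.053 m/s.
|v| = 3.053 m/s.

3.05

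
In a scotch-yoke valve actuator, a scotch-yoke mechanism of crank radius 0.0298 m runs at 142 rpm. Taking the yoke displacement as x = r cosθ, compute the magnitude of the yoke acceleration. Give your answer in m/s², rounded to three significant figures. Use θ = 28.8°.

ω = 14.87 rad/s (from 142 rpm).
x = r cosθ ⇒ ẍ = −rω² cosθ (ω constant).
|a| = rω²|cosθ| = 0.0298·(14.87)²·|cos 28.8°| = 5.7744 m/s².

5.77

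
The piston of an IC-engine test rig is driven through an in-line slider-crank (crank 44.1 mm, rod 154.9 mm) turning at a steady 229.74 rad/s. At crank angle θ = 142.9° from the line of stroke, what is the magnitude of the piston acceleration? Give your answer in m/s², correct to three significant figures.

ω = 229.7 rad/s
x(θ) = r cosθ + √(L² − r² sin²θ); with ω constant, a = ω²·d²x/dθ².
d²x/dθ² = −r cosθ − r²(cos2θ)/√u − r⁴ sin²2θ/(4u^{3/2}),  u = L² − r² sin²θ = 0.0232864 m².
Substituting r = 0.0441 m, L = 0.1549 m, θ = 142.9°: d²x/dθ² = +0.031457 m.
a = ω²·d²x/dθ² = (229.7)²·(+0.031457) = +1660.3 m/s²;  |a| = 1660.3 m/s².

1660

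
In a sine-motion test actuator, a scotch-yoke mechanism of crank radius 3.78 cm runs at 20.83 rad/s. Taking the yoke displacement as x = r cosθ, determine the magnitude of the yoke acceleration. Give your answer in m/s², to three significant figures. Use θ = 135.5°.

11.7

ω = 20.83 rad/s
x = r cosθ ⇒ ẍ = −rω² cosθ (ω constant).
|a| = rω²|cosθ| = 0.0378·(20.83)²·|cos 135.5°| = 11.698 m/s².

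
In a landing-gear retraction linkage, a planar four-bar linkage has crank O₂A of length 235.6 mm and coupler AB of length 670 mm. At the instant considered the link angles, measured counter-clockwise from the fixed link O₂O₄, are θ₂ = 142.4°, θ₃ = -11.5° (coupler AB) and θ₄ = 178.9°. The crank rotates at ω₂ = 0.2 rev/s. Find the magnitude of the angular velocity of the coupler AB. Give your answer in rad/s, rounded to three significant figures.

ω₂ = 1.257 rad/s (from 0.2 rev/s).
Differentiating the loop-closure r₂e^{iθ₂}+r₃e^{iθ₃}=r₁+r₄e^{iθ₄} gives r₂ω₂e^{iθ₂}+r₃ω₃e^{iθ₃}=r₄ω₄e^{iθ₄}.
Eliminating the other unknown: ω₃ = r₂ω₂ sin(θ₄−θ₂) / [r₃ sin(θ₃−θ₄)].
Numerator sine = +0.59482; denominator sine = +0.18052.
Result = 0.2356·1.257·(+0.59482) / (0.67·(+0.18052)) = +1.456 rad/s; magnitude 1.456 rad/s.

1.46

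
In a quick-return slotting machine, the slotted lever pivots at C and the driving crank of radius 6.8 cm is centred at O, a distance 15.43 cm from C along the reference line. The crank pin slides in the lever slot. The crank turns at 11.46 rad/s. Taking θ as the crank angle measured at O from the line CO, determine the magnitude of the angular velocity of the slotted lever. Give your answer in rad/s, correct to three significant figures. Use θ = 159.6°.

ω = 11.46 rad/s
Crank pin A relative to C: A = (d + r cosθ, r sinθ); lever angle φ = atan2(r sinθ, d + r cosθ).
Differentiating tanφ: φ̇ = rω(d cosθ + r)/(d² + r² + 2dr cosθ).
d² + r² + 2dr cosθ = |CA|² = 0.00876381 m²;  d cosθ + r = -0.076623 m.
|ω_lever| = |0.068·11.46·-0.076623| / 0.00876381 = 6.8133 rad/s.

6.81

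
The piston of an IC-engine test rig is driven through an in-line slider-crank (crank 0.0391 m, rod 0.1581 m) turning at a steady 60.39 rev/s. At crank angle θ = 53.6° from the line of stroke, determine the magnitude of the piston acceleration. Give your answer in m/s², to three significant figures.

ω = 2π·60.4 = 379.4 rad/s
x(θ) = r cosθ + √(L² − r² sin²θ); with ω constant, a = ω²·d²x/dθ².
d²x/dθ² = −r cosθ − r²(cos2θ)/√u − r⁴ sin²2θ/(4u^{3/2}),  u = L² − r² sin²θ = 0.0240052 m².
Substituting r = 0.0391 m, L = 0.1581 m, θ = 53.6°: d²x/dθ² = -0.020428 m.
a = ω²·d²x/dθ² = (379.4)²·(-0.020428) = -2941.2 m/s²;  |a| = 2941.2 m/s².

2940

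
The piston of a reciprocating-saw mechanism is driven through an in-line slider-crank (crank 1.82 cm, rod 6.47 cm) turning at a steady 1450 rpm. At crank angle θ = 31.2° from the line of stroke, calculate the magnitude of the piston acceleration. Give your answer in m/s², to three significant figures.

ω = 2π·1450/60 = 151.8 rad/s
x(θ) = r cosθ + √(L² − r² sin²θ); with ω constant, a = ω²·d²x/dθ².
d²x/dθ² = −r cosθ − r²(cos2θ)/√u − r⁴ sin²2θ/(4u^{3/2}),  u = L² − r² sin²θ = 0.0040972 m².
Substituting r = 0.0182 m, L = 0.0647 m, θ = 31.2°: d²x/dθ² = -0.018047 m.
a = ω²·d²x/dθ² = (151.8)²·(-0.018047) = -416.11 m/s²;  |a| = 416.11 m/s².

416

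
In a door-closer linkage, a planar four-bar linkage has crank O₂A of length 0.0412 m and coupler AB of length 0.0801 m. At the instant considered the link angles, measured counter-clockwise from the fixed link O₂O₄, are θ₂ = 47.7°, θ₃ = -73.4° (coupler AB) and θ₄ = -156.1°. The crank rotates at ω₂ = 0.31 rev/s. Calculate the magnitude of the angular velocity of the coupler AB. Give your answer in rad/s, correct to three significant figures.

0.408

ω₂ = 1.948 rad/s (from 0.31 rev/s).
Differentiating the loop-closure r₂e^{iθ₂}+r₃e^{iθ₃}=r₁+r₄e^{iθ₄} gives r₂ω₂e^{iθ₂}+r₃ω₃e^{iθ₃}=r₄ω₄e^{iθ₄}.
Eliminating the other unknown: ω₃ = r₂ω₂ sin(θ₄−θ₂) / [r₃ sin(θ₃−θ₄)].
Numerator sine = +0.40355; denominator sine = +0.99189.
Result = 0.0412·1.948·(+0.40355) / (0.0801·(+0.99189)) = +0.4076 rad/s; magnitude 0.4076 rad/s.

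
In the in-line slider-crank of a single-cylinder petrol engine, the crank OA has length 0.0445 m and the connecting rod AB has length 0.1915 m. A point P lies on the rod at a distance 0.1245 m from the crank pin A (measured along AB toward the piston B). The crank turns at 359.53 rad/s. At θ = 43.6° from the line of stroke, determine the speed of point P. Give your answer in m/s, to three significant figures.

12.9

ω = 359.5 rad/s.  Crank-pin speed |V_A| = rω = 15.999 m/s, perpendicular to OA.
Rod angle: sinφ = −(r/L) sinθ ⇒ φ = -9.221°; ω_rod = −rω cosθ/√(L²−r²sin²θ) = -61.294 rad/s.
V_P = V_A + ω_rod × AP, with AP = 0.1245 m along the rod.
Components: V_Px = −rω sinθ − a·ω_rod·sinφ = -12.256 m/s;  V_Py = rω cosθ + a·ω_rod·cosφ = +4.0536 m/s.
|V_P| = √(V_Px² + V_Py²) = 12.909 m/s.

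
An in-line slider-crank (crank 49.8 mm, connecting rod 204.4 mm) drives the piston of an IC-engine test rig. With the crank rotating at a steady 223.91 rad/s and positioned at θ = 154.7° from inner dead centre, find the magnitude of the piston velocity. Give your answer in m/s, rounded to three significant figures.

3.71

ω = 223.9 rad/s
For an in-line slider-crank, x = r cosθ + √(L² − r² sin²θ), so v = −rω sinθ·[1 + r cosθ/√(L² − r² sin²θ)].
With r = 0.0498 m, L = 0.2044 m, θ = 154.7°: √(L² − r² sin²θ) = 0.20329 m.
v = −0.0498·223.9·0.42736·[1 + 0.0498·-0.90408/0.20329] = -3.7099 m/s.
|v| = 3.7099 m/s.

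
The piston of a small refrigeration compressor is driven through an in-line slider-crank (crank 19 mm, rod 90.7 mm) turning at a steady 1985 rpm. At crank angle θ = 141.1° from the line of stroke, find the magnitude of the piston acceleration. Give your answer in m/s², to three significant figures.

600

ω = 2π·1985/60 = 207.9 rad/s
x(θ) = r cosθ + √(L² − r² sin²θ); with ω constant, a = ω²·d²x/dθ².
d²x/dθ² = −r cosθ − r²(cos2θ)/√u − r⁴ sin²2θ/(4u^{3/2}),  u = L² − r² sin²θ = 0.00808413 m².
Substituting r = 0.019 m, L = 0.0907 m, θ = 141.1°: d²x/dθ² = +0.013895 m.
a = ω²·d²x/dθ² = (207.9)²·(+0.013895) = +600.41 m/s²;  |a| = 600.41 m/s².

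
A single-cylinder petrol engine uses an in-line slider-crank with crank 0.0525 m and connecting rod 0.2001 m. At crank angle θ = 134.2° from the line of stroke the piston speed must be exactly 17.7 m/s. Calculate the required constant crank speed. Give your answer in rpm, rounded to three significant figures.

5520

For an in-line slider-crank, |v_piston| = rω|sinθ|·[1 + r cosθ/√(L² − r² sin²θ)].
With r = 0.0525 m, L = 0.2001 m, θ = 134.2°: the bracketed kinematic factor |dx/dθ| = 0.030628 m.
ω = v/|dx/dθ| = 17.7/0.030628 = 577.9 rad/s.
N = 60ω/(2π) = 5518.5 rpm.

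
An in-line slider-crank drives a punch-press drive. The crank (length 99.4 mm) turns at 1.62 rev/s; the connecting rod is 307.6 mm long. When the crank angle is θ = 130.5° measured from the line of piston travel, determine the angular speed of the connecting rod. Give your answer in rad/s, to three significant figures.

ω = 10.18 rad/s (converted from 1.62 rev/s).
The rod makes angle φ with the slider axis where L sinφ = r sinθ; differentiating, L cosφ·φ̇ = r ω cosθ.
L cosφ = √(L² − r² sin²θ) = 0.29817 m.
|ω_rod| = r ω |cosθ| / √(L² − r² sin²θ) = 0.0994·10.18·0.64945/0.29817 = 2.2038 rad/s.

2.20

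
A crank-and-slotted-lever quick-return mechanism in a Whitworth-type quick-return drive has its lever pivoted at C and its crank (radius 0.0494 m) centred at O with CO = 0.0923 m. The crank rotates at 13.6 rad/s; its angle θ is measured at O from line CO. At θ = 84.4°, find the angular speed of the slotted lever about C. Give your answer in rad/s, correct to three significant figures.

ω = 13.6 rad/s
Crank pin A relative to C: A = (d + r cosθ, r sinθ); lever angle φ = atan2(r sinθ, d + r cosθ).
Differentiating tanφ: φ̇ = rω(d cosθ + r)/(d² + r² + 2dr cosθ).
d² + r² + 2dr cosθ = |CA|² = 0.0118495 m²;  d cosθ + r = +0.058407 m.
|ω_lever| = |0.0494·13.6·+0.058407| / 0.0118495 = 3.3115 rad/s.

3.31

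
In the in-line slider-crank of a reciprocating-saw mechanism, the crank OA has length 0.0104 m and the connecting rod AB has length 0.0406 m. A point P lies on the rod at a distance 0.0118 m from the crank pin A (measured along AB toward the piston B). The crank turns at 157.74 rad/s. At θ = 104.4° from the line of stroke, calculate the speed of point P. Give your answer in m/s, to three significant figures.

ω = 157.7 rad/s.  Crank-pin speed |V_A| = rω = 1.6405 m/s, perpendicular to OA.
Rod angle: sinφ = −(r/L) sinθ ⇒ φ = -14.366°; ω_rod = −rω cosθ/√(L²−r²sin²θ) = +10.373 rad/s.
V_P = V_A + ω_rod × AP, with AP = 0.0118 m along the rod.
Components: V_Px = −rω sinθ − a·ω_rod·sinφ = -1.5586 m/s;  V_Py = rω cosθ + a·ω_rod·cosφ = -0.2894 m/s.
|V_P| = √(V_Px² + V_Py²) = 1.5852 m/s.

1.59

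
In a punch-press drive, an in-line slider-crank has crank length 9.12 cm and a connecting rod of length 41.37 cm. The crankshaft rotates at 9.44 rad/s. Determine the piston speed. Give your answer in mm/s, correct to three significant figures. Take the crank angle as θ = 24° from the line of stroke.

ω = 9.44 rad/s
For an in-line slider-crank, x = r cosθ + √(L² − r² sin²θ), so v = −rω sinθ·[1 + r cosθ/√(L² − r² sin²θ)].
With r = 0.0912 m, L = 0.4137 m, θ = 24°: √(L² − r² sin²θ) = 0.41203 m.
v = −0.0912·9.44·0.40674·[1 + 0.0912·0.91355/0.41203] = -0.42098 m/s.
|v| = 0.42098 m/s = 420.98 mm/s.

421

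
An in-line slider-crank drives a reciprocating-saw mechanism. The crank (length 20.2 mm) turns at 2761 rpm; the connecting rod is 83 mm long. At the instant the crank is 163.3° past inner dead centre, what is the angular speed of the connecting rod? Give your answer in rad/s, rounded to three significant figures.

67.6

ω = 289.1 rad/s (converted from 2761 rpm).
The rod makes angle φ with the slider axis where L sinφ = r sinθ; differentiating, L cosφ·φ̇ = r ω cosθ.
L cosφ = √(L² − r² sin²θ) = 0.082797 m.
|ω_rod| = r ω |cosθ| / √(L² − r² sin²θ) = 0.0202·289.1·0.95782/0.082797 = 67.564 rad/s.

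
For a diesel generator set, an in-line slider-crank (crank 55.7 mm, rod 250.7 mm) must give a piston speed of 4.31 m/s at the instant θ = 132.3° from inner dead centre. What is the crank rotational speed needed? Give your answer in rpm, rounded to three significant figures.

1180

For an in-line slider-crank, |v_piston| = rω|sinθ|·[1 + r cosθ/√(L² − r² sin²θ)].
With r = 0.0557 m, L = 0.2507 m, θ = 132.3°: the bracketed kinematic factor |dx/dθ| = 0.034952 m.
ω = v/|dx/dθ| = 4.31/0.034952 = 123.31 rad/s.
N = 60ω/(2π) = 1177.5 rpm.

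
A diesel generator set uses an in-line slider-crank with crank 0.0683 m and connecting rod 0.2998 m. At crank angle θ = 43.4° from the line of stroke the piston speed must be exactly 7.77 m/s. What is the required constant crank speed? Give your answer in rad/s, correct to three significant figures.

142

For an in-line slider-crank, |v_piston| = rω|sinθ|·[1 + r cosθ/√(L² − r² sin²θ)].
With r = 0.0683 m, L = 0.2998 m, θ = 43.4°: the bracketed kinematic factor |dx/dθ| = 0.054793 m.
ω = v/|dx/dθ| = 7.77/0.054793 = 141.81 rad/s.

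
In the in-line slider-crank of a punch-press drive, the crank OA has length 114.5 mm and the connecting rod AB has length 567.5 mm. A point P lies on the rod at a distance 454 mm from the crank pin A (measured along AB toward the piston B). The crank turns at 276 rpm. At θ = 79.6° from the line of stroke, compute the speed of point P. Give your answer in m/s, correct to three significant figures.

ω = 28.9 rad/s.  Crank-pin speed |V_A| = rω = 3.3094 m/s, perpendicular to OA.
Rod angle: sinφ = −(r/L) sinθ ⇒ φ = -11.446°; ω_rod = −rω cosθ/√(L²−r²sin²θ) = -1.0741 rad/s.
V_P = V_A + ω_rod × AP, with AP = 0.454 m along the rod.
Components: V_Px = −rω sinθ − a·ω_rod·sinφ = -3.3518 m/s;  V_Py = rω cosθ + a·ω_rod·cosφ = +0.11948 m/s.
|V_P| = √(V_Px² + V_Py²) = 3.3539 m/s.

3.35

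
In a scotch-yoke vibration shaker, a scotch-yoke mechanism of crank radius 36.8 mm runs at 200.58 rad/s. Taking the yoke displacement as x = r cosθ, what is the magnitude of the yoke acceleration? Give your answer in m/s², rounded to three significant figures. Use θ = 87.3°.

ω = 200.6 rad/s
x = r cosθ ⇒ ẍ = −rω² cosθ (ω constant).
|a| = rω²|cosθ| = 0.0368·(200.6)²·|cos 87.3°| = 69.743 m/s².

69.7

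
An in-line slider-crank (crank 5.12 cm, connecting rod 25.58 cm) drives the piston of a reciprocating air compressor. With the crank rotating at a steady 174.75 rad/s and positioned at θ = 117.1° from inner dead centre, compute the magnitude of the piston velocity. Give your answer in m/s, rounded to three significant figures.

ω = 174.8 rad/s
For an in-line slider-crank, x = r cosθ + √(L² − r² sin²θ), so v = −rω sinθ·[1 + r cosθ/√(L² − r² sin²θ)].
With r = 0.0512 m, L = 0.2558 m, θ = 117.1°: √(L² − r² sin²θ) = 0.25171 m.
v = −0.0512·174.8·0.89021·[1 + 0.0512·-0.45554/0.25171] = -7.2269 m/s.
|v| = 7.2269 m/s.

7.23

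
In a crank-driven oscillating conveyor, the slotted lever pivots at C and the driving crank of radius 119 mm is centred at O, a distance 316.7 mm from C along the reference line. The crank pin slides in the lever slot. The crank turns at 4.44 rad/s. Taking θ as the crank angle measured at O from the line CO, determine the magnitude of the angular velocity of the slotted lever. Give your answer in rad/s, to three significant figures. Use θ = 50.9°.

ω = 4.44 rad/s
Crank pin A relative to C: A = (d + r cosθ, r sinθ); lever angle φ = atan2(r sinθ, d + r cosθ).
Differentiating tanφ: φ̇ = rω(d cosθ + r)/(d² + r² + 2dr cosθ).
d² + r² + 2dr cosθ = |CA|² = 0.161997 m²;  d cosθ + r = +0.31874 m.
|ω_lever| = |0.119·4.44·+0.31874| / 0.161997 = 1.0396 rad/s.

1.04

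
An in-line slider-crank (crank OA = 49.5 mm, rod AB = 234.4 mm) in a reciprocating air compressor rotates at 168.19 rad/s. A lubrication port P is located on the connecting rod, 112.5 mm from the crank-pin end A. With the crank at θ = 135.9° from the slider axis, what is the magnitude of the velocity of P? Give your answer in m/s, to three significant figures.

6.20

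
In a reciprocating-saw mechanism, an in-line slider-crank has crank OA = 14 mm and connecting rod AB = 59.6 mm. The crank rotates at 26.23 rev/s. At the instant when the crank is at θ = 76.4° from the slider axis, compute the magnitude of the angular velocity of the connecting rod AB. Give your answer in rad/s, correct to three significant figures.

ω = 164.8 rad/s (converted from 26.23 rev/s).
The rod makes angle φ with the slider axis where L sinφ = r sinθ; differentiating, L cosφ·φ̇ = r ω cosθ.
L cosφ = √(L² − r² sin²θ) = 0.058026 m.
|ω_rod| = r ω |cosθ| / √(L² − r² sin²θ) = 0.014·164.8·0.23514/0.058026 = 9.3501 rad/s.

9.35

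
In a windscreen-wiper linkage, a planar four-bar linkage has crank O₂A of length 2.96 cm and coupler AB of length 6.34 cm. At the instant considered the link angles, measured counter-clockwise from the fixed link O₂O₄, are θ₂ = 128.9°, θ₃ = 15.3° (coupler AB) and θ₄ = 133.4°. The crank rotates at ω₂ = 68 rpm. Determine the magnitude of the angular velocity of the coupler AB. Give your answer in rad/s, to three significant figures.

0.296

ω₂ = 7.121 rad/s (from 68 rpm).
Differentiating the loop-closure r₂e^{iθ₂}+r₃e^{iθ₃}=r₁+r₄e^{iθ₄} gives r₂ω₂e^{iθ₂}+r₃ω₃e^{iθ₃}=r₄ω₄e^{iθ₄}.
Eliminating the other unknown: ω₃ = r₂ω₂ sin(θ₄−θ₂) / [r₃ sin(θ₃−θ₄)].
Numerator sine = +0.07846; denominator sine = -0.88213.
Result = 0.0296·7.121·(+0.07846) / (0.0634·(-0.88213)) = -0.2957 rad/s; magnitude 0.2957 rad/s.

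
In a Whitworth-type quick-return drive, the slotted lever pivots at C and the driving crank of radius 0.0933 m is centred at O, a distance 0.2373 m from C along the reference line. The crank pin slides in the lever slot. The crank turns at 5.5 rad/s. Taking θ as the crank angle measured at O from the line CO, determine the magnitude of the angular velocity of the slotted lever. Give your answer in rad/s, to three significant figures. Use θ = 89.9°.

ω = 5.5 rad/s
Crank pin A relative to C: A = (d + r cosθ, r sinθ); lever angle φ = atan2(r sinθ, d + r cosθ).
Differentiating tanφ: φ̇ = rω(d cosθ + r)/(d² + r² + 2dr cosθ).
d² + r² + 2dr cosθ = |CA|² = 0.0650935 m²;  d cosθ + r = +0.093714 m.
|ω_lever| = |0.0933·5.5·+0.093714| / 0.0650935 = 0.73878 rad/s.

0.739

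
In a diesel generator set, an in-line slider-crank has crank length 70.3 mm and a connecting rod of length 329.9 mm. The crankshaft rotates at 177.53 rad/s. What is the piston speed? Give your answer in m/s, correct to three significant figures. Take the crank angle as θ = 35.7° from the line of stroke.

8.55

ω = 177.5 rad/s
For an in-line slider-crank, x = r cosθ + √(L² − r² sin²θ), so v = −rω sinθ·[1 + r cosθ/√(L² − r² sin²θ)].
With r = 0.0703 m, L = 0.3299 m, θ = 35.7°: √(L² − r² sin²θ) = 0.32734 m.
v = −0.0703·177.5·0.58354·[1 + 0.0703·0.81208/0.32734] = -8.553 m/s.
|v| = 8.553 m/s.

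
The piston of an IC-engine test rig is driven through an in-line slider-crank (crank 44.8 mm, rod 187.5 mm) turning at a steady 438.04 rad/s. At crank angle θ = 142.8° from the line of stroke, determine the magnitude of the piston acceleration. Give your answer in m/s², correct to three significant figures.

ω = 438 rad/s
x(θ) = r cosθ + √(L² − r² sin²θ); with ω constant, a = ω²·d²x/dθ².
d²x/dθ² = −r cosθ − r²(cos2θ)/√u − r⁴ sin²2θ/(4u^{3/2}),  u = L² − r² sin²θ = 0.0344226 m².
Substituting r = 0.0448 m, L = 0.1875 m, θ = 142.8°: d²x/dθ² = +0.032629 m.
a = ω²·d²x/dθ² = (438)²·(+0.032629) = +6260.9 m/s²;  |a| = 6260.9 m/s².

6260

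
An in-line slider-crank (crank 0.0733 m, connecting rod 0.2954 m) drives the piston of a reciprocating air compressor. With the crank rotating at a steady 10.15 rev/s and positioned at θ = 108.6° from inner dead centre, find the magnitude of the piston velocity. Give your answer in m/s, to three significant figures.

ω = 2π·10.2 = 63.77 rad/s
For an in-line slider-crank, x = r cosθ + √(L² − r² sin²θ), so v = −rω sinθ·[1 + r cosθ/√(L² − r² sin²θ)].
With r = 0.0733 m, L = 0.2954 m, θ = 108.6°: √(L² − r² sin²θ) = 0.28711 m.
v = −0.0733·63.77·0.94777·[1 + 0.0733·-0.31896/0.28711] = -4.0697 m/s.
|v| = 4.0697 m/s.

4.07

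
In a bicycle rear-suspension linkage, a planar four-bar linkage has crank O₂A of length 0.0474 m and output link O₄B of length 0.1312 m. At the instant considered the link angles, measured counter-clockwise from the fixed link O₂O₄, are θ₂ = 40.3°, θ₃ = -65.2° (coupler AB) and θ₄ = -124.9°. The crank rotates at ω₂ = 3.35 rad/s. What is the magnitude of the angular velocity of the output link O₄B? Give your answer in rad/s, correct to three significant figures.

ω₂ = 3.35 rad/s
Differentiating the loop-closure r₂e^{iθ₂}+r₃e^{iθ₃}=r₁+r₄e^{iθ₄} gives r₂ω₂e^{iθ₂}+r₃ω₃e^{iθ₃}=r₄ω₄e^{iθ₄}.
Eliminating the other unknown: ω₄ = r₂ω₂ sin(θ₂−θ₃) / [r₄ sin(θ₄−θ₃)].
Numerator sine = +0.96363; denominator sine = -0.86340.
Result = 0.0474·3.35·(+0.96363) / (0.1312·(-0.86340)) = -1.3508 rad/s; magnitude 1.3508 rad/s.

1.35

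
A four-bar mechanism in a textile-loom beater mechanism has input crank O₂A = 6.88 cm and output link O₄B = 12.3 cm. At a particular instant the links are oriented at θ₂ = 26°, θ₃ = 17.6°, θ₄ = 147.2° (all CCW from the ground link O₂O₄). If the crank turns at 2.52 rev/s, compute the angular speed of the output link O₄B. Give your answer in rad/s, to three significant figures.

1.68

ω₂ = 15.83 rad/s (from 2.52 rev/s).
Differentiating the loop-closure r₂e^{iθ₂}+r₃e^{iθ₃}=r₁+r₄e^{iθ₄} gives r₂ω₂e^{iθ₂}+r₃ω₃e^{iθ₃}=r₄ω₄e^{iθ₄}.
Eliminating the other unknown: ω₄ = r₂ω₂ sin(θ₂−θ₃) / [r₄ sin(θ₄−θ₃)].
Numerator sine = +0.14608; denominator sine = +0.77051.
Result = 0.0688·15.83·(+0.14608) / (0.123·(+0.77051)) = +1.6791 rad/s; magnitude 1.6791 rad/s.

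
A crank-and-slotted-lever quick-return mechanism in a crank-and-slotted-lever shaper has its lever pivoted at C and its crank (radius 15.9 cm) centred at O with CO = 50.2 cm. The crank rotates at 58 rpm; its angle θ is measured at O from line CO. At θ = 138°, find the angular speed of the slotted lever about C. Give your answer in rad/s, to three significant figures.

1.30

ω = 6.074 rad/s (from 58 rpm).
Crank pin A relative to C: A = (d + r cosθ, r sinθ); lever angle φ = atan2(r sinθ, d + r cosθ).
Differentiating tanφ: φ̇ = rω(d cosθ + r)/(d² + r² + 2dr cosθ).
d² + r² + 2dr cosθ = |CA|² = 0.158652 m²;  d cosθ + r = -0.21406 m.
|ω_lever| = |0.159·6.074·-0.21406| / 0.158652 = 1.303 rad/s.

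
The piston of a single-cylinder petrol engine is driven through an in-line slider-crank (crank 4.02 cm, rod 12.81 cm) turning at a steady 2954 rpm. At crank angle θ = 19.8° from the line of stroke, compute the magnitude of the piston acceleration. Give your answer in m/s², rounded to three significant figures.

ω = 2π·2954/60 = 309.3 rad/s
x(θ) = r cosθ + √(L² − r² sin²θ); with ω constant, a = ω²·d²x/dθ².
d²x/dθ² = −r cosθ − r²(cos2θ)/√u − r⁴ sin²2θ/(4u^{3/2}),  u = L² − r² sin²θ = 0.0162242 m².
Substituting r = 0.0402 m, L = 0.1281 m, θ = 19.8°: d²x/dθ² = -0.047728 m.
a = ω²·d²x/dθ² = (309.3)²·(-0.047728) = -4567.2 m/s²;  |a| = 4567.2 m/s².

4570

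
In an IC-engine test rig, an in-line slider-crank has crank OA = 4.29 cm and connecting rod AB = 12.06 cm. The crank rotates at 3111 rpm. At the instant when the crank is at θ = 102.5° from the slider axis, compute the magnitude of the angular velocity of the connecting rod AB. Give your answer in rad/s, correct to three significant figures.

ω = 325.8 rad/s (converted from 3111 rpm).
The rod makes angle φ with the slider axis where L sinφ = r sinθ; differentiating, L cosφ·φ̇ = r ω cosθ.
L cosφ = √(L² − r² sin²θ) = 0.11309 m.
|ω_rod| = r ω |cosθ| / √(L² − r² sin²θ) = 0.0429·325.8·0.21644/0.11309 = 26.748 rad/s.

26.7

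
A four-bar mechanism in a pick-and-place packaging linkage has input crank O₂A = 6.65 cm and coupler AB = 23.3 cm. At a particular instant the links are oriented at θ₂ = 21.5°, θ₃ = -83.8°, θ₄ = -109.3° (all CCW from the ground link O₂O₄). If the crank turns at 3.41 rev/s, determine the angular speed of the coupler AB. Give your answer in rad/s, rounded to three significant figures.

ω₂ = 21.43 rad/s (from 3.41 rev/s).
Differentiating the loop-closure r₂e^{iθ₂}+r₃e^{iθ₃}=r₁+r₄e^{iθ₄} gives r₂ω₂e^{iθ₂}+r₃ω₃e^{iθ₃}=r₄ω₄e^{iθ₄}.
Eliminating the other unknown: ω₃ = r₂ω₂ sin(θ₄−θ₂) / [r₃ sin(θ₃−θ₄)].
Numerator sine = -0.75700; denominator sine = +0.43051.
Result = 0.0665·21.43·(-0.75700) / (0.233·(+0.43051)) = -10.752 rad/s; magnitude 10.752 rad/s.

10.8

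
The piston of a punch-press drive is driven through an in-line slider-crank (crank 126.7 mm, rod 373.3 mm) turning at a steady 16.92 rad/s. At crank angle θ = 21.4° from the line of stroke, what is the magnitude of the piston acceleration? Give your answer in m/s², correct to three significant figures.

43.0

ω = 16.92 rad/s
x(θ) = r cosθ + √(L² − r² sin²θ); with ω constant, a = ω²·d²x/dθ².
d²x/dθ² = −r cosθ − r²(cos2θ)/√u − r⁴ sin²2θ/(4u^{3/2}),  u = L² − r² sin²θ = 0.137216 m².
Substituting r = 0.1267 m, L = 0.3733 m, θ = 21.4°: d²x/dθ² = -0.15035 m.
a = ω²·d²x/dθ² = (16.92)²·(-0.15035) = -43.042 m/s²;  |a| = 43.042 m/s².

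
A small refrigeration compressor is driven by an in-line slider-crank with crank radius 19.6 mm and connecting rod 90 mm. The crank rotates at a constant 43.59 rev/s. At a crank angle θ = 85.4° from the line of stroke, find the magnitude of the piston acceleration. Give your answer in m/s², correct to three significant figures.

206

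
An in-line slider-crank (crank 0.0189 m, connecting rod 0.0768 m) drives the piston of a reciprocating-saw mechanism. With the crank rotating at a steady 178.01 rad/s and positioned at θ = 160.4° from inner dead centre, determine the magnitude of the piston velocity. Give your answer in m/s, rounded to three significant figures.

ω = 178 rad/s
For an in-line slider-crank, x = r cosθ + √(L² − r² sin²θ), so v = −rω sinθ·[1 + r cosθ/√(L² − r² sin²θ)].
With r = 0.0189 m, L = 0.0768 m, θ = 160.4°: √(L² − r² sin²θ) = 0.076538 m.
v = −0.0189·178·0.33545·[1 + 0.0189·-0.94206/0.076538] = -0.86605 m/s.
|v| = 0.86605 m/s.

0.866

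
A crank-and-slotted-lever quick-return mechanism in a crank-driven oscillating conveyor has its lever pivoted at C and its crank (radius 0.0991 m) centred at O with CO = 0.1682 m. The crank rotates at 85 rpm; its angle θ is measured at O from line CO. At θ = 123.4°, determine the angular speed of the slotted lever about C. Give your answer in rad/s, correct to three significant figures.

0.291

ω = 8.901 rad/s (from 85 rpm).
Crank pin A relative to C: A = (d + r cosθ, r sinθ); lever angle φ = atan2(r sinθ, d + r cosθ).
Differentiating tanφ: φ̇ = rω(d cosθ + r)/(d² + r² + 2dr cosθ).
d² + r² + 2dr cosθ = |CA|² = 0.0197605 m²;  d cosθ + r = +0.0065091 m.
|ω_lever| = |0.0991·8.901·+0.0065091| / 0.0197605 = 0.29057 rad/s.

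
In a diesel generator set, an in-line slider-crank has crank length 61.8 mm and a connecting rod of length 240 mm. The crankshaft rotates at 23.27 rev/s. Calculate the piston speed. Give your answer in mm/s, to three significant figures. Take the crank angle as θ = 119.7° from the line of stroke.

ω = 2π·23.3 = 146.2 rad/s
For an in-line slider-crank, x = r cosθ + √(L² − r² sin²θ), so v = −rω sinθ·[1 + r cosθ/√(L² − r² sin²θ)].
With r = 0.0618 m, L = 0.24 m, θ = 119.7°: √(L² − r² sin²θ) = 0.23392 m.
v = −0.0618·146.2·0.86863·[1 + 0.0618·-0.49546/0.23392] = -6.8214 m/s.
|v| = 6.8214 m/s = 6821.4 mm/s.

6820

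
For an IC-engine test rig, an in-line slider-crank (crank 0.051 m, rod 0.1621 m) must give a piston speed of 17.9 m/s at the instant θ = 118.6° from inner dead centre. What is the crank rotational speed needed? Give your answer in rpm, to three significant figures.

4530

For an in-line slider-crank, |v_piston| = rω|sinθ|·[1 + r cosθ/√(L² − r² sin²θ)].
With r = 0.051 m, L = 0.1621 m, θ = 118.6°: the bracketed kinematic factor |dx/dθ| = 0.03776 m.
ω = v/|dx/dθ| = 17.9/0.03776 = 474.04 rad/s.
N = 60ω/(2π) = 4526.8 rpm.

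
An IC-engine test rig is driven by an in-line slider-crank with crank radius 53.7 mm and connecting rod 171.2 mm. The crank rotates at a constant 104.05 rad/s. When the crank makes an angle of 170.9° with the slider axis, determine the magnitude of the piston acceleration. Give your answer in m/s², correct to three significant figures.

400

ω = 104 rad/s
x(θ) = r cosθ + √(L² − r² sin²θ); with ω constant, a = ω²·d²x/dθ².
d²x/dθ² = −r cosθ − r²(cos2θ)/√u − r⁴ sin²2θ/(4u^{3/2}),  u = L² − r² sin²θ = 0.0292373 m².
Substituting r = 0.0537 m, L = 0.1712 m, θ = 170.9°: d²x/dθ² = +0.036963 m.
a = ω²·d²x/dθ² = (104)²·(+0.036963) = +400.17 m/s²;  |a| = 400.17 m/s².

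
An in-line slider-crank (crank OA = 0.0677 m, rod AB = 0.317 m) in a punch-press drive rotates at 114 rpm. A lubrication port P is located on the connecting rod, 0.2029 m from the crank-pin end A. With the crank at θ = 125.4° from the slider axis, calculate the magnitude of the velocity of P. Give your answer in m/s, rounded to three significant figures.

ω = 11.94 rad/s.  Crank-pin speed |V_A| = rω = 0.80821 m/s, perpendicular to OA.
Rod angle: sinφ = −(r/L) sinθ ⇒ φ = -10.025°; ω_rod = −rω cosθ/√(L²−r²sin²θ) = +1.4998 rad/s.
V_P = V_A + ω_rod × AP, with AP = 0.2029 m along the rod.
Components: V_Px = −rω sinθ − a·ω_rod·sinφ = -0.60582 m/s;  V_Py = rω cosθ + a·ω_rod·cosφ = -0.16851 m/s.
|V_P| = √(V_Px² + V_Py²) = 0.62882 m/s.

0.629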